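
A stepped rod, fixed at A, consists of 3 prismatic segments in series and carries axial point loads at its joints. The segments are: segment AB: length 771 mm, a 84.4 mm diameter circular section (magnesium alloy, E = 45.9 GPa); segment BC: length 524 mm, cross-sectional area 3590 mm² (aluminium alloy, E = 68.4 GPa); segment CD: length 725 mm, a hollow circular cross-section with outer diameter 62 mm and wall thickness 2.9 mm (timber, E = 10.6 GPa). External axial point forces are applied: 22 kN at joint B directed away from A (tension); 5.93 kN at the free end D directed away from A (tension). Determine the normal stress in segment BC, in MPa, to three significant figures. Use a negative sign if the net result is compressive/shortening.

1.65 MPa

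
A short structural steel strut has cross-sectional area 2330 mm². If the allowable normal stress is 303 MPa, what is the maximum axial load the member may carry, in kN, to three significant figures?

P_max = σ_allow · A = 303 · 2330 = 706000 N = 706 kN.

706 kN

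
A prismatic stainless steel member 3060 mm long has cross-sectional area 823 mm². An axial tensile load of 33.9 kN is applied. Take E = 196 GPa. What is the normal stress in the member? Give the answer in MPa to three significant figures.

σ = N/A = 33900/823 = 41.19 MPa.

41.2 MPa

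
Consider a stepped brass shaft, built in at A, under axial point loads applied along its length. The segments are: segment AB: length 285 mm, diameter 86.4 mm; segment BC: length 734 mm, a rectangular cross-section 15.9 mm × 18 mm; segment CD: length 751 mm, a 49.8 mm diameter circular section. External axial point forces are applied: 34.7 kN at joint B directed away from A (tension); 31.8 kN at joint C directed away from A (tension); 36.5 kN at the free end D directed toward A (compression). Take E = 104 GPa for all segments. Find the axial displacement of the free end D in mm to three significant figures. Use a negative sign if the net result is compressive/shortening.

Internal axial forces (sectioning from the free end, tension +): N_CD = -36.5 kN, N_BC = -4.7 kN, N_AB = 30 kN.
A_AB = 5863 mm².
A_BC = 286.2 mm².
A_CD = 1948 mm².
δ_AB = 30000·285/(5863·104000) = 0.01402 mm
δ_BC = -4700·734/(286.2·104000) = -0.1159 mm
δ_CD = -36500·751/(1948·104000) = -0.1353 mm
δ = Σδ_i = -0.2372 mm.

-0.237 mm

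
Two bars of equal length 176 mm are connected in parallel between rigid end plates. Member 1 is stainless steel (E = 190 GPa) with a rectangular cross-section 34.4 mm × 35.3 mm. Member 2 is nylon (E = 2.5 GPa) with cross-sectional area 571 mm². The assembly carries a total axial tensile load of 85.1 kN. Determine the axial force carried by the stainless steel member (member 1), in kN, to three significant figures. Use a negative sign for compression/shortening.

A_1 = 1214 mm².
Equal strain + equilibrium ⇒ each member carries load in proportion to AE: A₁E₁ = 230700000 N, A₂E₂ = 1428000 N, ΣAE = 232100000 N.
F₁ = P·A₁E₁/ΣAE = 85100·230700000/232100000 = 84580 N.

84.6 kN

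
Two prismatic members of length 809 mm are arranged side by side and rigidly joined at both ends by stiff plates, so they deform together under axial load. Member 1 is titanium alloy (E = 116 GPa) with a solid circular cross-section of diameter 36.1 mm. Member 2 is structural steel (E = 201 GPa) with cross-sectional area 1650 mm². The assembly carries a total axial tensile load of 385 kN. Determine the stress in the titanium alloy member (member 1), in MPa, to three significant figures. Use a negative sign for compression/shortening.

A_1 = 1024 mm².
Equal strain + equilibrium ⇒ each member carries load in proportion to AE: A₁E₁ = 118700000 N, A₂E₂ = 331600000 N, ΣAE = 450400000 N.
σ₁ = P·E₁/ΣAE = 385000·116000/450400000 = 99.16 MPa.

99.2 MPa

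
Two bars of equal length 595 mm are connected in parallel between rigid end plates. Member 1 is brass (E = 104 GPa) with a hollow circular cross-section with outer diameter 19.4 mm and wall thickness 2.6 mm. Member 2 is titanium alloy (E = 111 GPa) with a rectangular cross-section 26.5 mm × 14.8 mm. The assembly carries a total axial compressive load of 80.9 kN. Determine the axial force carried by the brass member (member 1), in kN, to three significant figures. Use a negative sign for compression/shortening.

A_1 = 137.2 mm².
A_2 = 392.2 mm².
Equal strain + equilibrium ⇒ each member carries load in proportion to AE: A₁E₁ = 14270000 N, A₂E₂ = 43530000 N, ΣAE = 57810000 N.
F₁ = P·A₁E₁/ΣAE = -80900·14270000/57810000 = -19970 N.

-20.0 kN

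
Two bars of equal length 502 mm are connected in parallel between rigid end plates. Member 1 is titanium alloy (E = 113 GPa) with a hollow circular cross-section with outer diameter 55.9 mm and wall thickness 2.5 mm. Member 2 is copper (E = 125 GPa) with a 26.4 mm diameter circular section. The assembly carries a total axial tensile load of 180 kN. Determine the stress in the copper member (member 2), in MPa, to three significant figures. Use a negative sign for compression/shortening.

A_1 = 419.4 mm².
A_2 = 547.4 mm².
Equal strain + equilibrium ⇒ each member carries load in proportion to AE: A₁E₁ = 47390000 N, A₂E₂ = 68420000 N, ΣAE = 115800000 N.
σ₂ = P·E₂/ΣAE = 180000·125000/115800000 = 194.3 MPa.

194 MPa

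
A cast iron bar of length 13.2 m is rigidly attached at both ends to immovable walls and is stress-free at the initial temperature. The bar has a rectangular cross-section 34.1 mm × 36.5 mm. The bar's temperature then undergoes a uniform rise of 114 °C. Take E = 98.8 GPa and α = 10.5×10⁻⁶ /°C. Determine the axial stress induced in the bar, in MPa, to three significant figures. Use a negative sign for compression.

Free thermal expansion αLΔT = 10.5e-6 · 13200 · 114 = 15.8 mm.
The walls impose strain ε = −(15.8)/13200 = -1.1970e-03; σ = Eε = 98800 · -1.1970e-03 = -118.3 MPa.

-118 MPa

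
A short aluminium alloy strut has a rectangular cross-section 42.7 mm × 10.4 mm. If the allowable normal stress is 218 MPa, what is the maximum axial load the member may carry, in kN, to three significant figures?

96.8 kN

A = 444.1 mm².
P_max = σ_allow · A = 218 · 444.1 = 96810 N = 96.81 kN.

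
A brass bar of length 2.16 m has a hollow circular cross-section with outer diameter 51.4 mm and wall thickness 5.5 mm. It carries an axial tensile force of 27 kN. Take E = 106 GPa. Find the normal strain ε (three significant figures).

A = 793.1 mm².
σ = N/A = 34.04 MPa; ε = σ/E = 34.04/106000 = 3.212e-04.

3.21e-04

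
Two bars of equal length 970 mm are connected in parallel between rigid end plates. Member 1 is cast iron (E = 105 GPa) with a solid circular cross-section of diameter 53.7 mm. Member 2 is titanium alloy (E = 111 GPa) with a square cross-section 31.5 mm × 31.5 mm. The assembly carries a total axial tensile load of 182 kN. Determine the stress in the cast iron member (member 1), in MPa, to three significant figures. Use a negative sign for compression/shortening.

A_1 = 2265 mm².
A_2 = 992.2 mm².
Equal strain + equilibrium ⇒ each member carries load in proportion to AE: A₁E₁ = 237800000 N, A₂E₂ = 110100000 N, ΣAE = 347900000 N.
σ₁ = P·E₁/ΣAE = 182000·105000/347900000 = 54.92 MPa.

54.9 MPa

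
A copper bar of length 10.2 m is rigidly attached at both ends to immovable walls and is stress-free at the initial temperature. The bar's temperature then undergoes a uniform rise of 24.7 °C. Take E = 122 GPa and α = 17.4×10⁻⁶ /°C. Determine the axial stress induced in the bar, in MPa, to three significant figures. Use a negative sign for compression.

-52.4 MPa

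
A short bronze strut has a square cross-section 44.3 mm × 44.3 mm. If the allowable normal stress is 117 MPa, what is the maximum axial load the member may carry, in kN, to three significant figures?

A = 1962 mm².
P_max = σ_allow · A = 117 · 1962 = 229600 N = 229.6 kN.

230 kN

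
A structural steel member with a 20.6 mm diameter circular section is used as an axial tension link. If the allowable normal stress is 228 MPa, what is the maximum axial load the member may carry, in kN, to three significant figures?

76.0 kN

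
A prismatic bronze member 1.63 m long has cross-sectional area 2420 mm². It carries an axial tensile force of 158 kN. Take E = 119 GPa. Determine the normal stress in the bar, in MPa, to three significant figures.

σ = N/A = 158000/2420 = 65.29 MPa.

65.3 MPa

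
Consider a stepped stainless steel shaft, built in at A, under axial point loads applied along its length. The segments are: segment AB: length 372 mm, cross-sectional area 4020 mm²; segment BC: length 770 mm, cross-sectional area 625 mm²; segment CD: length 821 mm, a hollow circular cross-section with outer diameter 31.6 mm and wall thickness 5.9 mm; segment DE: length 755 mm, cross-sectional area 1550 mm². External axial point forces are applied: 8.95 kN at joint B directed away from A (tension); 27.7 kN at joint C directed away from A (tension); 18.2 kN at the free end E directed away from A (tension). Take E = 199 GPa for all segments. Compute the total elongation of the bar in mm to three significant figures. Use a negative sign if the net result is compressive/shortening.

0.512 mm

Internal axial forces (sectioning from the free end, tension +): N_DE = 18.2 kN, N_CD = 18.2 kN, N_BC = 45.9 kN, N_AB = 54.85 kN.
A_CD = 476.4 mm².
δ_AB = 54850·372/(4020·199000) = 0.02551 mm
δ_BC = 45900·770/(625·199000) = 0.2842 mm
δ_CD = 18200·821/(476.4·199000) = 0.1576 mm
δ_DE = 18200·755/(1550·199000) = 0.04455 mm
δ = Σδ_i = 0.5118 mm.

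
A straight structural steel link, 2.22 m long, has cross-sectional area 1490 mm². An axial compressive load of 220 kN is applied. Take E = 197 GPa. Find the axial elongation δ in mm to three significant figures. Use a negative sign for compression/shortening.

-1.66 mm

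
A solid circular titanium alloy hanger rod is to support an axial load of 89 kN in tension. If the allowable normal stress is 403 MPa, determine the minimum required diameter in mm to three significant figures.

16.8 mm

Required area A ≥ P/σ_allow = 89000/403 = 220.8 mm².
For a solid circular section, d ≥ √(4A/π) = 16.77 mm.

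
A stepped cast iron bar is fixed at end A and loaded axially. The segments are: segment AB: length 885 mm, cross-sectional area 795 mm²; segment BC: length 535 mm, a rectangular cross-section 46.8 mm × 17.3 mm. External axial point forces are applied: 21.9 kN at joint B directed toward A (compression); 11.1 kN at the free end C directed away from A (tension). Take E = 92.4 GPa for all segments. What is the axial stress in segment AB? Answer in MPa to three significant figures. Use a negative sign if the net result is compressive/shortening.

-13.6 MPa

Internal axial forces (sectioning from the free end, tension +): N_BC = 11.1 kN, N_AB = -10.8 kN.
σ_AB = N_AB/A_AB = -10800/795 = -13.58 MPa.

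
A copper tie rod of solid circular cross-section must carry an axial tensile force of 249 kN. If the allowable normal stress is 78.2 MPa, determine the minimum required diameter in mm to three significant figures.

63.7 mm

Required area A ≥ P/σ_allow = 249000/78.2 = 3184 mm².
For a solid circular section, d ≥ √(4A/π) = 63.67 mm.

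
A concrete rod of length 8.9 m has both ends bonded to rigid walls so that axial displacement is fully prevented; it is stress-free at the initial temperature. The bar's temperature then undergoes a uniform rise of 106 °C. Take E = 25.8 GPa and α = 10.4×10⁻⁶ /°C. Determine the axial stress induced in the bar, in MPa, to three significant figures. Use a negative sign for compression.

Free thermal expansion αLΔT = 10.4e-6 · 8900 · 106 = 9.811 mm.
The walls impose strain ε = −(9.811)/8900 = -1.1024e-03; σ = Eε = 25800 · -1.1024e-03 = -28.44 MPa.

-28.4 MPa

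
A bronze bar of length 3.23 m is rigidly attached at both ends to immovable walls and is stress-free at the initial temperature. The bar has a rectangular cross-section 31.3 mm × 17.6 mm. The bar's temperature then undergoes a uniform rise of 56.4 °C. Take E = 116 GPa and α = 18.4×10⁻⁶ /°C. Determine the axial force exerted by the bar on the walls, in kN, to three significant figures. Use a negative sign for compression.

-66.3 kN

Free thermal expansion αLΔT = 18.4e-6 · 3230 · 56.4 = 3.352 mm.
The walls impose strain ε = −(3.352)/3230 = -1.0378e-03; σ = Eε = 116000 · -1.0378e-03 = -120.4 MPa.
Wall reaction R = σ·A = -120.4·550.9 = -66320 N = -66.32 kN.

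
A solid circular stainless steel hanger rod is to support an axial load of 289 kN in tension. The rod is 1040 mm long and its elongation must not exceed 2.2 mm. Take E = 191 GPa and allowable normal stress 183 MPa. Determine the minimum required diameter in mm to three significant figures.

Required area A ≥ P/σ_allow = 289000/183 = 1579 mm².
For a solid circular section, d ≥ √(4A/π) = 44.84 mm.
Elongation limit: A ≥ PL/(Eδ_allow) = 289000·1040/(191000·2.2) = 715.3 mm² ⇒ d ≥ 30.18 mm.
The stress limit governs.

44.8 mm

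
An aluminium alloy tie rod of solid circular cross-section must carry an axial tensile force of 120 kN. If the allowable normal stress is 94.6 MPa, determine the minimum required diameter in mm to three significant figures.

Required area A ≥ P/σ_allow = 120000/94.6 = 1268 mm².
For a solid circular section, d ≥ √(4A/π) = 40.19 mm.

40.2 mm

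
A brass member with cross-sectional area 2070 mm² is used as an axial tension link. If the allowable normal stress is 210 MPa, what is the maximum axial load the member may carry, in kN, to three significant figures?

435 kN

P_max = σ_allow · A = 210 · 2070 = 434700 N = 434.7 kN.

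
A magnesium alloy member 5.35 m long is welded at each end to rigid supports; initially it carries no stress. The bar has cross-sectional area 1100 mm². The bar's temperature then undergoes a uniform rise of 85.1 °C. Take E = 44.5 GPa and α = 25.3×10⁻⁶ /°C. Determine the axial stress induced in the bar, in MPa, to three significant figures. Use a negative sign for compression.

-95.8 MPa

Free thermal expansion αLΔT = 25.3e-6 · 5350 · 85.1 = 11.52 mm.
The walls impose strain ε = −(11.52)/5350 = -2.1530e-03; σ = Eε = 44500 · -2.1530e-03 = -95.81 MPa.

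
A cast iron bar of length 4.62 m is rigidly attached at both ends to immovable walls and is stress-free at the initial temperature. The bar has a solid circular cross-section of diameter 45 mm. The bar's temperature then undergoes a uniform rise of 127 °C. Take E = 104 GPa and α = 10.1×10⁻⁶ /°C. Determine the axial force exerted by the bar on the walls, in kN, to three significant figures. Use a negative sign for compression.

Free thermal expansion αLΔT = 10.1e-6 · 4620 · 127 = 5.926 mm.
The walls impose strain ε = −(5.926)/4620 = -1.2827e-03; σ = Eε = 104000 · -1.2827e-03 = -133.4 MPa.
Wall reaction R = σ·A = -133.4·1590 = -212200 N = -212.2 kN.

-212 kN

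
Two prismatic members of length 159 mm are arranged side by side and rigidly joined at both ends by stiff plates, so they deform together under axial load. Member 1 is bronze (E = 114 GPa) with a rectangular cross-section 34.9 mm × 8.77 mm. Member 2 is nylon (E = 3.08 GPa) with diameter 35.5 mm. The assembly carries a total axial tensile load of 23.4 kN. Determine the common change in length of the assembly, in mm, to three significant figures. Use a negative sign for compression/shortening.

0.0981 mm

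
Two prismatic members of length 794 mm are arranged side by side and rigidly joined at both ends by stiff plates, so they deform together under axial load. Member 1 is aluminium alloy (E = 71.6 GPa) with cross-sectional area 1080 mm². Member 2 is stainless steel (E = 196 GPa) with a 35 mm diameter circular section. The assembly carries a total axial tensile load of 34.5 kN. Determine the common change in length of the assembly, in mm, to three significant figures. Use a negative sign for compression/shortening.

A_2 = 962.1 mm².
Equal strain + equilibrium ⇒ each member carries load in proportion to AE: A₁E₁ = 77330000 N, A₂E₂ = 188600000 N, ΣAE = 265900000 N.
δ = PL/ΣAE = 34500·794/265900000 = 0.103 mm.

0.103 mm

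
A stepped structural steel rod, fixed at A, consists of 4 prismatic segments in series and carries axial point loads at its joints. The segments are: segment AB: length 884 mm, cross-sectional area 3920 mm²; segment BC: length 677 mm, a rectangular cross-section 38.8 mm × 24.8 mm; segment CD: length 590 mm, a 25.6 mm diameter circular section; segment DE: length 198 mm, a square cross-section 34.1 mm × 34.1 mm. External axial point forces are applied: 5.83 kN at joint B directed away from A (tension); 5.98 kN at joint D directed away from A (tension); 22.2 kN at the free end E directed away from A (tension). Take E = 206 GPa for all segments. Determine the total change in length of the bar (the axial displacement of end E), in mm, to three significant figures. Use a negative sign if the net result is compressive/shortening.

Internal axial forces (sectioning from the free end, tension +): N_DE = 22.2 kN, N_CD = 28.18 kN, N_BC = 28.18 kN, N_AB = 34.01 kN.
A_BC = 962.2 mm².
A_CD = 514.7 mm².
A_DE = 1163 mm².
δ_AB = 34010·884/(3920·206000) = 0.03723 mm
δ_BC = 28180·677/(962.2·206000) = 0.09625 mm
δ_CD = 28180·590/(514.7·206000) = 0.1568 mm
δ_DE = 22200·198/(1163·206000) = 0.01835 mm
δ = Σδ_i = 0.3086 mm.

0.309 mm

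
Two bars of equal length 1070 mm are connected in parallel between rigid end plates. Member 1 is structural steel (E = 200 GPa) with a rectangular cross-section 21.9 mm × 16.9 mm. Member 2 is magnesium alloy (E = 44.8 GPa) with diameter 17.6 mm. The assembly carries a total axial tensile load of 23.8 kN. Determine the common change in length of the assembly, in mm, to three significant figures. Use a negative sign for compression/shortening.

0.300 mm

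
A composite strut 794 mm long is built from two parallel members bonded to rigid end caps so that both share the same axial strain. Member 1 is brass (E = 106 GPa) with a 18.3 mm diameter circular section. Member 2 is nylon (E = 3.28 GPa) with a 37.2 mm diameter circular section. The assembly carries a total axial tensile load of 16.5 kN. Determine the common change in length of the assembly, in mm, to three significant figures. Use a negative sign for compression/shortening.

A_1 = 263 mm².
A_2 = 1087 mm².
Equal strain + equilibrium ⇒ each member carries load in proportion to AE: A₁E₁ = 27880000 N, A₂E₂ = 3565000 N, ΣAE = 31450000 N.
δ = PL/ΣAE = 16500·794/31450000 = 0.4166 mm.

0.417 mm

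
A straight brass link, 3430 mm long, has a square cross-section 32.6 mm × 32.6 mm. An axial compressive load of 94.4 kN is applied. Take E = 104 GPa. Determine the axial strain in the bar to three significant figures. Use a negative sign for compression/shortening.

A = 1063 mm².
σ = N/A = -88.83 MPa; ε = σ/E = -88.83/104000 = -8.541e-04.

-8.54e-04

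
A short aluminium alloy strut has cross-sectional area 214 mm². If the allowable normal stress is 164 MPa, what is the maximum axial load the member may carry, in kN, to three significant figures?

P_max = σ_allow · A = 164 · 214 = 35100 N = 35.1 kN.

35.1 kN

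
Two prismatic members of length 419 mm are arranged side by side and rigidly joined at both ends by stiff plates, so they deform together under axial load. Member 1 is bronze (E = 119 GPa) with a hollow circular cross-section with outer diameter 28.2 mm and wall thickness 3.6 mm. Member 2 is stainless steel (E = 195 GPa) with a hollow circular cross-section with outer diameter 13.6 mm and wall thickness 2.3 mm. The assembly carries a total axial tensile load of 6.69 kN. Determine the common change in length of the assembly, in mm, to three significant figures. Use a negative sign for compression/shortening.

0.0572 mm

A_1 = 278.2 mm².
A_2 = 81.65 mm².
Equal strain + equilibrium ⇒ each member carries load in proportion to AE: A₁E₁ = 33110000 N, A₂E₂ = 15920000 N, ΣAE = 49030000 N.
δ = PL/ΣAE = 6690·419/49030000 = 0.05717 mm.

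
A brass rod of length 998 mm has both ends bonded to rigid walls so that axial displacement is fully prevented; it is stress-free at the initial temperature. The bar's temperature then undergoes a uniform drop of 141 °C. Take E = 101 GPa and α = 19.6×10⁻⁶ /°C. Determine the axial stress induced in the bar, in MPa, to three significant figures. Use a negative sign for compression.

279 MPa

Free thermal expansion αLΔT = 19.6e-6 · 998 · -141 = -2.758 mm.
The walls impose strain ε = −(-2.758)/998 = 2.7636e-03; σ = Eε = 101000 · 2.7636e-03 = 279.1 MPa.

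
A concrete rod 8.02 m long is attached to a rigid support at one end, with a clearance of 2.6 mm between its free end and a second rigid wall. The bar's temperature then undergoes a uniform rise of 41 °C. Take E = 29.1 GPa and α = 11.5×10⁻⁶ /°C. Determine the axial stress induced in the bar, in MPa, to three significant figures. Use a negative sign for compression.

-4.29 MPa

Free thermal expansion αLΔT = 11.5e-6 · 8020 · 41 = 3.781 mm.
The walls engage after the gap closes; constrained expansion = 3.781 − 2.6 = 1.181 mm.
The walls impose strain ε = −(1.181)/8020 = -1.4731e-04; σ = Eε = 29100 · -1.4731e-04 = -4.287 MPa.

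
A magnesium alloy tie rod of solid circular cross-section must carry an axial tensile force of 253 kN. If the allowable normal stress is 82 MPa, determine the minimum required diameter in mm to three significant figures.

Required area A ≥ P/σ_allow = 253000/82 = 3085 mm².
For a solid circular section, d ≥ √(4A/π) = 62.68 mm.

62.7 mm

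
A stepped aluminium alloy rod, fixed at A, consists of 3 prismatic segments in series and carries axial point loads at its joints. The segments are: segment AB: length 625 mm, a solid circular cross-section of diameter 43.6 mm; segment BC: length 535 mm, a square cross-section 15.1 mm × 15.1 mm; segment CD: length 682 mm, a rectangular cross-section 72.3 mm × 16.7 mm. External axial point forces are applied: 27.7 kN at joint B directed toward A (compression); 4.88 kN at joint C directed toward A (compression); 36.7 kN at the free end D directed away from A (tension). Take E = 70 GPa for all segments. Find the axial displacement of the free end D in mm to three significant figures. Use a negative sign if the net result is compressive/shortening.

Internal axial forces (sectioning from the free end, tension +): N_CD = 36.7 kN, N_BC = 31.82 kN, N_AB = 4.12 kN.
A_AB = 1493 mm².
A_BC = 228 mm².
A_CD = 1207 mm².
δ_AB = 4120·625/(1493·70000) = 0.02464 mm
δ_BC = 31820·535/(228·70000) = 1.067 mm
δ_CD = 36700·682/(1207·70000) = 0.2961 mm
δ = Σδ_i = 1.387 mm.

1.39 mm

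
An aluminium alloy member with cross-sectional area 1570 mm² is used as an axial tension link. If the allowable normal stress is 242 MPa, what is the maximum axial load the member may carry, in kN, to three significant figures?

380 kN

P_max = σ_allow · A = 242 · 1570 = 379900 N = 379.9 kN.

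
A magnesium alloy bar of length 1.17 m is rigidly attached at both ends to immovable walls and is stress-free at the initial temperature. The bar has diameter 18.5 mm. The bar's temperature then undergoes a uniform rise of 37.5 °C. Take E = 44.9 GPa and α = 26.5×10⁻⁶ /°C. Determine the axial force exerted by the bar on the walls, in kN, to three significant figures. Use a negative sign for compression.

-12.0 kN

Free thermal expansion αLΔT = 26.5e-6 · 1170 · 37.5 = 1.163 mm.
The walls impose strain ε = −(1.163)/1170 = -9.9375e-04; σ = Eε = 44900 · -9.9375e-04 = -44.62 MPa.
Wall reaction R = σ·A = -44.62·268.8 = -11990 N = -11.99 kN.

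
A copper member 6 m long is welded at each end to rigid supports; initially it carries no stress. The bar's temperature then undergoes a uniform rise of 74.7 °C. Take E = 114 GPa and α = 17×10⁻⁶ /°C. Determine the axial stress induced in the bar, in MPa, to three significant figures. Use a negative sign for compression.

Free thermal expansion αLΔT = 17e-6 · 6000 · 74.7 = 7.619 mm.
The walls impose strain ε = −(7.619)/6000 = -1.2699e-03; σ = Eε = 114000 · -1.2699e-03 = -144.8 MPa.

-145 MPa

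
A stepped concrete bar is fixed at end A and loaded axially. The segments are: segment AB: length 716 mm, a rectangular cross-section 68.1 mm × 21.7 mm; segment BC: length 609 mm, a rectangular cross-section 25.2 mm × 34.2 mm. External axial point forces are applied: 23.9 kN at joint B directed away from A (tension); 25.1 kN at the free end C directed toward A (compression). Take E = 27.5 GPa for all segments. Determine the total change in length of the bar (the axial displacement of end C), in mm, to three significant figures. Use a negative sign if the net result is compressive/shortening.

-0.666 mm

Internal axial forces (sectioning from the free end, tension +): N_BC = -25.1 kN, N_AB = -1.2 kN.
A_AB = 1478 mm².
A_BC = 861.8 mm².
δ_AB = -1200·716/(1478·27500) = -0.02114 mm
δ_BC = -25100·609/(861.8·27500) = -0.645 mm
δ = Σδ_i = -0.6661 mm.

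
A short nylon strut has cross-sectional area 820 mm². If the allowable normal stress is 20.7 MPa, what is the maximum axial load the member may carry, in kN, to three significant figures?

P_max = σ_allow · A = 20.7 · 820 = 16970 N = 16.97 kN.

17.0 kN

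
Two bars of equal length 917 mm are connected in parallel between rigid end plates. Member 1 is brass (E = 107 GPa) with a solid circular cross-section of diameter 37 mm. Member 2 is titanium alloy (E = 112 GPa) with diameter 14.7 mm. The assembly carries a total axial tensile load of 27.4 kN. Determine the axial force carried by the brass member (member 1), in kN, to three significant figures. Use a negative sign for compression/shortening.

A_1 = 1075 mm².
A_2 = 169.7 mm².
Equal strain + equilibrium ⇒ each member carries load in proportion to AE: A₁E₁ = 115000000 N, A₂E₂ = 19010000 N, ΣAE = 134100000 N.
F₁ = P·A₁E₁/ΣAE = 27400·115000000/134100000 = 23510 N.

23.5 kN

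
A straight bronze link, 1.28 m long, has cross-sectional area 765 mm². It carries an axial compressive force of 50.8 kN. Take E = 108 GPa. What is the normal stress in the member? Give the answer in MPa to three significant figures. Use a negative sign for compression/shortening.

-66.4 MPa

σ = N/A = -50800/765 = -66.41 MPa.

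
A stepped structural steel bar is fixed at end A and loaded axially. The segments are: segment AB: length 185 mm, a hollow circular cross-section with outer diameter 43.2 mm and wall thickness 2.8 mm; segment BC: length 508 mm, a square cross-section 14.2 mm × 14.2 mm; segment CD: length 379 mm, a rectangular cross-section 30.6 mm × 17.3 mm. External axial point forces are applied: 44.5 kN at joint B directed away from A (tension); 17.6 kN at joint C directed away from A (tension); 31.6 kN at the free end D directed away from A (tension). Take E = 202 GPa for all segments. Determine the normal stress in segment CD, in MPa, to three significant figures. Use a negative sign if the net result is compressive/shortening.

59.7 MPa

Internal axial forces (sectioning from the free end, tension +): N_CD = 31.6 kN, N_BC = 49.2 kN, N_AB = 93.7 kN.
A_CD = 529.4 mm².
σ_CD = N_CD/A_CD = 31600/529.4 = 59.69 MPa.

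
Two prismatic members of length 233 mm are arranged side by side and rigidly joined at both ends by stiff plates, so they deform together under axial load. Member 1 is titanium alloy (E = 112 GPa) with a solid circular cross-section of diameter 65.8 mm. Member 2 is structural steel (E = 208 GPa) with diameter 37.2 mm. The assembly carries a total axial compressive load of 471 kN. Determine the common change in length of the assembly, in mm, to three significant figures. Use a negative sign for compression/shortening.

A_1 = 3400 mm².
A_2 = 1087 mm².
Equal strain + equilibrium ⇒ each member carries load in proportion to AE: A₁E₁ = 380900000 N, A₂E₂ = 226100000 N, ΣAE = 606900000 N.
δ = PL/ΣAE = -471000·233/606900000 = -0.1808 mm.

-0.181 mm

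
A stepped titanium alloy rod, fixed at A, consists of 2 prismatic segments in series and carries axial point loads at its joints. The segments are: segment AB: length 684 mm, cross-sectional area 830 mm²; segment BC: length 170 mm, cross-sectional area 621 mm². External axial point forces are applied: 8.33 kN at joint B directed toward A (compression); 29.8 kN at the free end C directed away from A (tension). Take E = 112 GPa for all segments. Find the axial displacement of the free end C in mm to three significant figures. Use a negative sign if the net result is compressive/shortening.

Internal axial forces (sectioning from the free end, tension +): N_BC = 29.8 kN, N_AB = 21.47 kN.
δ_AB = 21470·684/(830·112000) = 0.158 mm
δ_BC = 29800·170/(621·112000) = 0.07284 mm
δ = Σδ_i = 0.2308 mm.

0.231 mm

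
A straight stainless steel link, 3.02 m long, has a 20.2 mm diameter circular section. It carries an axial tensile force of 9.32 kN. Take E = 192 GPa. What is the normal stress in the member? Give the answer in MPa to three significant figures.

29.1 MPa

A = 320.5 mm².
σ = N/A = 9320/320.5 = 29.08 MPa.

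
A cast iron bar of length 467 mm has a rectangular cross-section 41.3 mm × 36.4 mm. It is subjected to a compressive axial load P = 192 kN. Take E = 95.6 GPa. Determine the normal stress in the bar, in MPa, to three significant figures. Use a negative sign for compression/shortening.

A = 1503 mm².
σ = N/A = -192000/1503 = -127.7 MPa.

-128 MPa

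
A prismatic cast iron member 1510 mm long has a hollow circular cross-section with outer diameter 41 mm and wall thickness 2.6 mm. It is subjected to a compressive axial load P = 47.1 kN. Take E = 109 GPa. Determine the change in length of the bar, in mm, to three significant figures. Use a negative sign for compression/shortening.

-2.08 mm

A = 313.7 mm².
δ_mech = NL/(AE) = -47100·1510/(313.7·109000) = -2.08 mm.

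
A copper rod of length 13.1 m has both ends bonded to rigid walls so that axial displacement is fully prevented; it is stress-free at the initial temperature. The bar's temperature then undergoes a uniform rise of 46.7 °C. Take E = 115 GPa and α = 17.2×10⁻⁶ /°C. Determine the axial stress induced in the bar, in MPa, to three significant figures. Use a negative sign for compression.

Free thermal expansion αLΔT = 17.2e-6 · 13100 · 46.7 = 10.52 mm.
The walls impose strain ε = −(10.52)/13100 = -8.0324e-04; σ = Eε = 115000 · -8.0324e-04 = -92.37 MPa.

-92.4 MPa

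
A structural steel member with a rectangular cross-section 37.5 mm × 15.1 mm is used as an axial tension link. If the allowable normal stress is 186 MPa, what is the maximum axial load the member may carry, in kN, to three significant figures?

A = 566.2 mm².
P_max = σ_allow · A = 186 · 566.2 = 105300 N = 105.3 kN.

105 kN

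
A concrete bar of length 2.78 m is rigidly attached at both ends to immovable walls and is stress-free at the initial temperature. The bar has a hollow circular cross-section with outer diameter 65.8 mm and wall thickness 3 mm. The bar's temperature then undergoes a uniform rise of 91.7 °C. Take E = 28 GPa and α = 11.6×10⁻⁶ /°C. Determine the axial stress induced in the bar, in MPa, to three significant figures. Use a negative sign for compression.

Free thermal expansion αLΔT = 11.6e-6 · 2780 · 91.7 = 2.957 mm.
The walls impose strain ε = −(2.957)/2780 = -1.0637e-03; σ = Eε = 28000 · -1.0637e-03 = -29.78 MPa.

-29.8 MPa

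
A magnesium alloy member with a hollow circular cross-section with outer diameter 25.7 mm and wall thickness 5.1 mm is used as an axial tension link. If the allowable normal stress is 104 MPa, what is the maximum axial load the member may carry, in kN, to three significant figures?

A = 330.1 mm².
P_max = σ_allow · A = 104 · 330.1 = 34330 N = 34.33 kN.

34.3 kN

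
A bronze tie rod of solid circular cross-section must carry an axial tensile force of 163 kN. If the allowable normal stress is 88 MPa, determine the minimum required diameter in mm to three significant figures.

Required area A ≥ P/σ_allow = 163000/88 = 1852 mm².
For a solid circular section, d ≥ √(4A/π) = 48.56 mm.

48.6 mm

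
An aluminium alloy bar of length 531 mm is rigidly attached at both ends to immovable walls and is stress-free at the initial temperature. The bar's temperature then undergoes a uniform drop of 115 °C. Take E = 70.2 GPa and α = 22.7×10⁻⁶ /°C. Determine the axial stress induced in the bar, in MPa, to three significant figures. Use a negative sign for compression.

183 MPa

Free thermal expansion αLΔT = 22.7e-6 · 531 · -115 = -1.386 mm.
The walls impose strain ε = −(-1.386)/531 = 2.6105e-03; σ = Eε = 70200 · 2.6105e-03 = 183.3 MPa.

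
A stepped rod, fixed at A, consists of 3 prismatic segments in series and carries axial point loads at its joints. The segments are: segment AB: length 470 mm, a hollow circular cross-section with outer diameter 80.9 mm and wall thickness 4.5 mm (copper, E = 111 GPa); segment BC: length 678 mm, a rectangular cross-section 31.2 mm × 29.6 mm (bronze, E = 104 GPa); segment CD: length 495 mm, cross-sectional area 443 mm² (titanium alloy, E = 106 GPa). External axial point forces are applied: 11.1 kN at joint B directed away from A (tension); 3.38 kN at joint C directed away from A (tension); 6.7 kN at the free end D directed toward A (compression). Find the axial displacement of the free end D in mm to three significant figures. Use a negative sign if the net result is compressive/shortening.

-0.0636 mm

Internal axial forces (sectioning from the free end, tension +): N_CD = -6.7 kN, N_BC = -3.32 kN, N_AB = 7.78 kN.
A_AB = 1080 mm².
A_BC = 923.5 mm².
δ_AB = 7780·470/(1080·111000) = 0.0305 mm
δ_BC = -3320·678/(923.5·104000) = -0.02344 mm
δ_CD = -6700·495/(443·106000) = -0.07063 mm
δ = Σδ_i = -0.06356 mm.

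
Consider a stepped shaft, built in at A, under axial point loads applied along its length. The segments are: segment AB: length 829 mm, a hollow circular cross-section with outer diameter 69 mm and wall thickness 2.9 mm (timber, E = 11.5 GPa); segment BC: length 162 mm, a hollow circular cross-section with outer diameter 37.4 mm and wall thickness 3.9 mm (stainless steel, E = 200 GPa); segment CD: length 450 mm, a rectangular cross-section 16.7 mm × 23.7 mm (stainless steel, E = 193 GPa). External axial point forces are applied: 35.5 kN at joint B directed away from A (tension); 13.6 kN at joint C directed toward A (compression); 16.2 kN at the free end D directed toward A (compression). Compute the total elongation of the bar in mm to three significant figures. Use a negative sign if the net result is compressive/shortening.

Internal axial forces (sectioning from the free end, tension +): N_CD = -16.2 kN, N_BC = -29.8 kN, N_AB = 5.7 kN.
A_AB = 602.2 mm².
A_BC = 410.4 mm².
A_CD = 395.8 mm².
δ_AB = 5700·829/(602.2·11500) = 0.6823 mm
δ_BC = -29800·162/(410.4·200000) = -0.05881 mm
δ_CD = -16200·450/(395.8·193000) = -0.09543 mm
δ = Σδ_i = 0.5281 mm.

0.528 mm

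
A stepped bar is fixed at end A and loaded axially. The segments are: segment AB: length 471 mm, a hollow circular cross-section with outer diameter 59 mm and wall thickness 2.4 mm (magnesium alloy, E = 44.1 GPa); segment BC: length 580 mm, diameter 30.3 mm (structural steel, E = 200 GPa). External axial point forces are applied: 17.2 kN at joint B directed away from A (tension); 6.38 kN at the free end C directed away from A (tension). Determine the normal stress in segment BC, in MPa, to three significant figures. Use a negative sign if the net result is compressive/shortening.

8.85 MPa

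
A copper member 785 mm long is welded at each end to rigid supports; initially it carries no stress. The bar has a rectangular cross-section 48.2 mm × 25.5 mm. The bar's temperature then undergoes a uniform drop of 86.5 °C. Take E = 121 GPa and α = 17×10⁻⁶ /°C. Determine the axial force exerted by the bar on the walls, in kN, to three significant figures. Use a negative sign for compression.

Free thermal expansion αLΔT = 17e-6 · 785 · -86.5 = -1.154 mm.
The walls impose strain ε = −(-1.154)/785 = 1.4705e-03; σ = Eε = 121000 · 1.4705e-03 = 177.9 MPa.
Wall reaction R = σ·A = 177.9·1229 = 218700 N = 218.7 kN.

219 kN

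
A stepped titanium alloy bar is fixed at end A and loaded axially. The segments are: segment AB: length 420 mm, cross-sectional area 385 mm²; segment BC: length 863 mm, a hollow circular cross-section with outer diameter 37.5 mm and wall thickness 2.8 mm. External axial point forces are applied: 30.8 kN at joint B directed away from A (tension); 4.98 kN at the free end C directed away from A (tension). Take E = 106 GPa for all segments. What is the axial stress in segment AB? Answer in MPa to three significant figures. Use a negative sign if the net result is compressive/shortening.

Internal axial forces (sectioning from the free end, tension +): N_BC = 4.98 kN, N_AB = 35.78 kN.
σ_AB = N_AB/A_AB = 35780/385 = 92.94 MPa.

92.9 MPa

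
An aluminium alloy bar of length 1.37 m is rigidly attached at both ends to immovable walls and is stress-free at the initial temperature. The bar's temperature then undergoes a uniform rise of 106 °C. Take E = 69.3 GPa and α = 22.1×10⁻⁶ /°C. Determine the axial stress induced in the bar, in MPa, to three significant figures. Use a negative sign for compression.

Free thermal expansion αLΔT = 22.1e-6 · 1370 · 106 = 3.209 mm.
The walls impose strain ε = −(3.209)/1370 = -2.3426e-03; σ = Eε = 69300 · -2.3426e-03 = -162.3 MPa.

-162 MPa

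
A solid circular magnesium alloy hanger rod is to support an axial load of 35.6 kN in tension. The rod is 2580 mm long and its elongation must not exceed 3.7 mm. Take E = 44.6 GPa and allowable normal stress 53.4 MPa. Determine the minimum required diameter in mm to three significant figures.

Required area A ≥ P/σ_allow = 35600/53.4 = 666.7 mm².
For a solid circular section, d ≥ √(4A/π) = 29.13 mm.
Elongation limit: A ≥ PL/(Eδ_allow) = 35600·2580/(44600·3.7) = 556.6 mm² ⇒ d ≥ 26.62 mm.
The stress limit governs.

29.1 mm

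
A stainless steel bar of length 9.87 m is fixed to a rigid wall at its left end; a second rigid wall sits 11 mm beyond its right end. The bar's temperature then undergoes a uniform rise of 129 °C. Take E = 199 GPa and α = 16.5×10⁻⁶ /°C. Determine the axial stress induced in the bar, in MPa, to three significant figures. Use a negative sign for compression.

-202 MPa

Free thermal expansion αLΔT = 16.5e-6 · 9870 · 129 = 21.01 mm.
The walls engage after the gap closes; constrained expansion = 21.01 − 11 = 10.01 mm.
The walls impose strain ε = −(10.01)/9870 = -1.0140e-03; σ = Eε = 199000 · -1.0140e-03 = -201.8 MPa.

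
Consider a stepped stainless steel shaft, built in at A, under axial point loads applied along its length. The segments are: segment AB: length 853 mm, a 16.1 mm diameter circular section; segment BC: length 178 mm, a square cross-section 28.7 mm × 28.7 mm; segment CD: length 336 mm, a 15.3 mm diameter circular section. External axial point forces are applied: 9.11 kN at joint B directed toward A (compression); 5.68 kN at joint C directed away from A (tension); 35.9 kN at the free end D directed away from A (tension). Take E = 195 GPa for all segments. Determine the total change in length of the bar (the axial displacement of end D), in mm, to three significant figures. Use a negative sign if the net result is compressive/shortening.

Internal axial forces (sectioning from the free end, tension +): N_CD = 35.9 kN, N_BC = 41.58 kN, N_AB = 32.47 kN.
A_AB = 203.6 mm².
A_BC = 823.7 mm².
A_CD = 183.9 mm².
δ_AB = 32470·853/(203.6·195000) = 0.6977 mm
δ_BC = 41580·178/(823.7·195000) = 0.04608 mm
δ_CD = 35900·336/(183.9·195000) = 0.3365 mm
δ = Σδ_i = 1.08 mm.

1.08 mm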